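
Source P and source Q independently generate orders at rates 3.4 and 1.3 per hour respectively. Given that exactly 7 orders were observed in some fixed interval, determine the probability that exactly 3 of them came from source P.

Given the total, each event is independently from source P with probability p = λ_P/(λ_P+λ_Q) = 3.4/4.7 ≈ 0.7234.
So K ~ Binomial(7, 3.4/4.7): P(K = 3) = C(7,3) · (3.4/4.7)^3 · (1.3/4.7)^4 ≈ 0.0776.

0.0776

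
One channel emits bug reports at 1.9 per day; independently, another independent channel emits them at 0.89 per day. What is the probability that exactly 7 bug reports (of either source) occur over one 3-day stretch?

0.1323

Independent Poisson processes superpose: combined rate λ = 1.9 + 0.89 = 2.79 per day.
Over the interval, μ = 2.79 × 3 = 8.37 (a 3-day stretch = 3 days).
P(N = 7) = e^(−8.37) · 8.37^7/7! ≈ 0.1323.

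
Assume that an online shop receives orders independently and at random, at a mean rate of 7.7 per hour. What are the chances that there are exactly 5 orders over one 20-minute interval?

0.0713

Over the interval, μ = 7.7 × 1/3 ≈ 2.56667 (a 20-minute interval = 1/3 hours).
P(N = 5) = e^(−μ) μ^5/5! = e^(−2.56667) · 2.56667^5/120 ≈ 0.0713.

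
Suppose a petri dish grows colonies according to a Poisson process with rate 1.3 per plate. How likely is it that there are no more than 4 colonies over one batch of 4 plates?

0.4061

Over the interval, μ = 1.3 × 4 = 5.2 (a batch of 4 plates = 4 plates).
P(N ≤ 4) = Σ_{j=0}^{4} e^(−μ) μ^j/j! ≈ 0.4061.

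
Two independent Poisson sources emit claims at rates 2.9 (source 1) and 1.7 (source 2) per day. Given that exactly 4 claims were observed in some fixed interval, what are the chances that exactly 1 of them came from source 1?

Given the total, each event is independently from source 1 with probability p = λ_1/(λ_1+λ_2) = 2.9/4.6 ≈ 0.6304.
So K ~ Binomial(4, 2.9/4.6): P(K = 1) = C(4,1) · (2.9/4.6)^1 · (1.7/4.6)^3 ≈ 0.1273.

0.1273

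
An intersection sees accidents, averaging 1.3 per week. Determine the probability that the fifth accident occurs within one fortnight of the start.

0.1226

Over the interval, μ = 1.3 × 2 = 2.6 (a fortnight = 2 weeks).
The fifth arrival falls in the interval iff at least 5 events occur there: P(S_5 ≤ t) = P(N ≥ 5) = 1 − P(N ≤ 4) ≈ 0.1226.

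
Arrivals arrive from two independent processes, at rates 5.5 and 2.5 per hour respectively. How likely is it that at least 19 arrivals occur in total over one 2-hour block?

0.2577

Independent Poisson processes superpose: combined rate λ = 5.5 + 2.5 = 8 per hour.
Over the interval, μ = 8 × 2 = 16 (a 2-hour block = 2 hours).
P(N ≥ 19) = 1 − P(N ≤ 18) ≈ 0.2577.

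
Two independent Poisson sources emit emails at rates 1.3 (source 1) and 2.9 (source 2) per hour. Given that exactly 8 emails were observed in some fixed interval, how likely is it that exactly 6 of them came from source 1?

Given the total, each event is independently from source 1 with probability p = λ_1/(λ_1+λ_2) = 1.3/4.2 ≈ 0.3095.
So K ~ Binomial(8, 1.3/4.2): P(K = 6) = C(8,6) · (1.3/4.2)^6 · (2.9/4.2)^2 ≈ 0.0117.

0.0117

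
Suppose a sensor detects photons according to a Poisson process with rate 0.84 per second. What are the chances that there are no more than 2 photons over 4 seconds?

0.3475

Over the interval, μ = 0.84 × 4 = 3.36 (4 seconds).
P(N ≤ 2) = Σ_{j=0}^{2} e^(−μ) μ^j/j! ≈ 0.3475.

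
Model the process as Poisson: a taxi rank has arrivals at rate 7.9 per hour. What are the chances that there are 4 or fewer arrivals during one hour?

0.1055

With mean μ = 7.9 per hour,
P(N ≤ 4) = Σ_{j=0}^{4} e^(−μ) μ^j/j! ≈ 0.1055.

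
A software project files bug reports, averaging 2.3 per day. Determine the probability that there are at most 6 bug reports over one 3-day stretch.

0.4647

Over the interval, μ = 2.3 × 3 = 6.9 (a 3-day stretch = 3 days).
P(N ≤ 6) = Σ_{j=0}^{6} e^(−μ) μ^j/j! ≈ 0.4647.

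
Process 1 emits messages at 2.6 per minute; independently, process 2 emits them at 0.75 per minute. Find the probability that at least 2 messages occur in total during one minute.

Independent Poisson processes superpose: combined rate λ = 2.6 + 0.75 = 3.35 per minute.
So μ = 3.35.
P(N ≥ 2) = 1 − P(N ≤ 1) ≈ 0.8474.

0.8474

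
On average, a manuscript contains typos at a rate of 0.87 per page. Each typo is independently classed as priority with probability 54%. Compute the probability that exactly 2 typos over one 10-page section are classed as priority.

Thinning: the typos that are classed as priority themselves form a Poisson process with rate 0.54 × 0.87 = 0.4698 per page.
Over the interval, μ = 0.4698 × 10 = 4.698 (a 10-page section = 10 pages).
P(N = 2) = e^(−4.698) · 4.698^2/2! ≈ 0.1006.

0.1006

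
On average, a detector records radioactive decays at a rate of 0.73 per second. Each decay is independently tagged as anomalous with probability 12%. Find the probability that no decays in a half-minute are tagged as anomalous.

0.0722

Thinning: the decays that are tagged as anomalous themselves form a Poisson process with rate 0.12 × 0.73 = 0.0876 per second.
Over the interval, μ = 0.0876 × 30 = 2.628 (a half-minute = 30 seconds).
P(N = 0) = e^(−2.628) · 2.628^0/0! ≈ 0.0722.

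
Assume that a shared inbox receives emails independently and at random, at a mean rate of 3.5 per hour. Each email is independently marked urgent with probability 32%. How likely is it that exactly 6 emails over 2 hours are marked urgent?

0.0187

Thinning: the emails that are marked urgent themselves form a Poisson process with rate 0.32 × 3.5 = 1.12 per hour.
Over the interval, μ = 1.12 × 2 = 2.24 (2 hours).
P(N = 6) = e^(−2.24) · 2.24^6/6! ≈ 0.0187.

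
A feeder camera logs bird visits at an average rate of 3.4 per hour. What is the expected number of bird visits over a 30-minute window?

1.7

E[N] = λt = 3.4 × 0.5 = 1.7 (a 30-minute window = 0.5 hours).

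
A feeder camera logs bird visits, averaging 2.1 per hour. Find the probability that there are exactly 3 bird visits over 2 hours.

Over the interval, μ = 2.1 × 2 = 4.2 (2 hours).
P(N = 3) = e^(−μ) μ^3/3! = e^(−4.2) · 4.2^3/6 ≈ 0.1852.

0.1852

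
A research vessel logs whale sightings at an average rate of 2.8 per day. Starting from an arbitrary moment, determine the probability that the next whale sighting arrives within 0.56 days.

Inter-arrival times are exponential with rate λ = 2.8 per day.
P(T ≤ 0.56) = 1 − e^(−λt) = 1 − e^(−2.8 × 0.56) = 1 − e^(−1.568) ≈ 0.7915.

0.7915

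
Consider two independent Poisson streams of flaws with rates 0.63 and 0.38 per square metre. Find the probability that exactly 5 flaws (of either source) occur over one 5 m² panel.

Independent Poisson processes superpose: combined rate λ = 0.63 + 0.38 = 1.01 per square metre.
Over the interval, μ = 1.01 × 5 = 5.05 (a 5 m² panel = 5 square metres).
P(N = 5) = e^(−5.05) · 5.05^5/5! ≈ 0.1754.

0.1754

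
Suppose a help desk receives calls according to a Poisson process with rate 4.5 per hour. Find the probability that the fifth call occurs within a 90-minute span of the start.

0.8030

Over the interval, μ = 4.5 × 1.5 = 6.75 (a 90-minute span = 1.5 hours).
The fifth arrival falls in the interval iff at least 5 events occur there: P(S_5 ≤ t) = P(N ≥ 5) = 1 − P(N ≤ 4) ≈ 0.8030.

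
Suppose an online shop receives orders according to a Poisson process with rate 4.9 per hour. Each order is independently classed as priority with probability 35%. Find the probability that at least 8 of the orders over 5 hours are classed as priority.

Thinning: the orders that are classed as priority themselves form a Poisson process with rate 0.35 × 4.9 = 1.715 per hour.
Over the interval, μ = 1.715 × 5 = 8.575 (5 hours).
P(N ≥ 8) = 1 − P(N ≤ 7) ≈ 0.6240.

0.6240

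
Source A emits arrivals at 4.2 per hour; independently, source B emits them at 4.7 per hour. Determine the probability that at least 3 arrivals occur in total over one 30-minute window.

Independent Poisson processes superpose: combined rate λ = 4.2 + 4.7 = 8.9 per hour.
Over the interval, μ = 8.9 × 0.5 = 4.45 (a 30-minute window = 0.5 hours).
P(N ≥ 3) = 1 − P(N ≤ 2) ≈ 0.8207.

0.8207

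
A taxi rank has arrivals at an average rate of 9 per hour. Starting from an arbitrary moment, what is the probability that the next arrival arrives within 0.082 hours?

0.5219

Inter-arrival times are exponential with rate λ = 9 per hour.
P(T ≤ 0.082) = 1 − e^(−λt) = 1 − e^(−9 × 0.082) = 1 − e^(−0.738) ≈ 0.5219.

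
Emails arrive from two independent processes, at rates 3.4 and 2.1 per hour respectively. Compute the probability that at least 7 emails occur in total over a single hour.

0.3140

Independent Poisson processes superpose: combined rate λ = 3.4 + 2.1 = 5.5 per hour.
So μ = 5.5.
P(N ≥ 7) = 1 − P(N ≤ 6) ≈ 0.3140.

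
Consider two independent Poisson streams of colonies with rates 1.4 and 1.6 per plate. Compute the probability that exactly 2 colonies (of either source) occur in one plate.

0.2240

Independent Poisson processes superpose: combined rate λ = 1.4 + 1.6 = 3 per plate.
So μ = 3.
P(N = 2) = e^(−3) · 3^2/2! ≈ 0.2240.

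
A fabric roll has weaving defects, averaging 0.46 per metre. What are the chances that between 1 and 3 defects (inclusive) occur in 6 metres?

Over the interval, μ = 0.46 × 6 = 2.76 (6 metres).
P(1 ≤ N ≤ 3) = Σ_{j=1}^{3} e^(−2.76) · 2.76^j/j! ≈ 0.6375.

0.6375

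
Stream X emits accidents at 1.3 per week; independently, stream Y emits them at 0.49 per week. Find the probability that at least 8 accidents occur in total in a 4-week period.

Independent Poisson processes superpose: combined rate λ = 1.3 + 0.49 = 1.79 per week.
Over the interval, μ = 1.79 × 4 = 7.16 (a 4-week period = 4 weeks).
P(N ≥ 8) = 1 − P(N ≤ 7) ≈ 0.4251.

0.4251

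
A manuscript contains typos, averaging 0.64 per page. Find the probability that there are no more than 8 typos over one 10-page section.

Over the interval, μ = 0.64 × 10 = 6.4 (a 10-page section = 10 pages).
P(N ≤ 8) = Σ_{j=0}^{8} e^(−μ) μ^j/j! ≈ 0.8033.

0.8033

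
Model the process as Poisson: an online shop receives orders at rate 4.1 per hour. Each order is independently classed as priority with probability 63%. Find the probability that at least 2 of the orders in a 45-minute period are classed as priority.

Thinning: the orders that are classed as priority themselves form a Poisson process with rate 0.63 × 4.1 = 2.583 per hour.
Over the interval, μ = 2.583 × 0.75 = 1.93725 (a 45-minute period = 0.75 hours).
P(N ≥ 2) = 1 − P(N ≤ 1) ≈ 0.5767.

0.5767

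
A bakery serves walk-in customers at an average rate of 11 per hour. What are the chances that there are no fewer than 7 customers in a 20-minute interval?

0.0789

Over the interval, μ = 11 × 1/3 ≈ 3.66667 (a 20-minute interval = 1/3 hours).
P(N ≥ 7) = 1 − P(N ≤ 6) = 1 − Σ_{j=0}^{6} e^(−μ) μ^j/j! ≈ 0.0789.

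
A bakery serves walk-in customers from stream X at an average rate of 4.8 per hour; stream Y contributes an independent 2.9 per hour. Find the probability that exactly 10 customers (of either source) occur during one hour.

Independent Poisson processes superpose: combined rate λ = 4.8 + 2.9 = 7.7 per hour.
So μ = 7.7.
P(N = 10) = e^(−7.7) · 7.7^10/10! ≈ 0.0914.

0.0914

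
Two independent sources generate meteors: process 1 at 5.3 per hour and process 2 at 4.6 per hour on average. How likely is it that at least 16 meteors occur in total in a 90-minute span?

Independent Poisson processes superpose: combined rate λ = 5.3 + 4.6 = 9.9 per hour.
Over the interval, μ = 9.9 × 1.5 = 14.85 (a 90-minute span = 1.5 hours).
P(N ≥ 16) = 1 − P(N ≤ 15) ≈ 0.4165.

0.4165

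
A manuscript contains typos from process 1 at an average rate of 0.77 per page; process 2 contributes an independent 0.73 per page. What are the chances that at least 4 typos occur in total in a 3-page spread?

Independent Poisson processes superpose: combined rate λ = 0.77 + 0.73 = 1.5 per page.
Over the interval, μ = 1.5 × 3 = 4.5 (a 3-page spread = 3 pages).
P(N ≥ 4) = 1 − P(N ≤ 3) ≈ 0.6577.

0.6577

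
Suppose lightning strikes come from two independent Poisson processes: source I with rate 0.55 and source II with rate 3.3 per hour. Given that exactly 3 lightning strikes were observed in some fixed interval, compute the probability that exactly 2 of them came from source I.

0.0525

Given the total, each event is independently from source I with probability p = λ_I/(λ_I+λ_II) = 0.55/3.85 ≈ 0.1429.
So K ~ Binomial(3, 0.55/3.85): P(K = 2) = C(3,2) · (0.55/3.85)^2 · (3.3/3.85)^1 ≈ 0.0525.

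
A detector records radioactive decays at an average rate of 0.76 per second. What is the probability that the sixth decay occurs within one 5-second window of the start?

0.1844

Over the interval, μ = 0.76 × 5 = 3.8 (a 5-second window = 5 seconds).
The sixth arrival falls in the interval iff at least 6 events occur there: P(S_6 ≤ t) = P(N ≥ 6) = 1 − P(N ≤ 5) ≈ 0.1844.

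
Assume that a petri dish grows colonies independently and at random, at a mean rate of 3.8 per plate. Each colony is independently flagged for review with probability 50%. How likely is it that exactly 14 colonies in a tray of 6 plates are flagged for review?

Thinning: the colonies that are flagged for review themselves form a Poisson process with rate 0.5 × 3.8 = 1.9 per plate.
Over the interval, μ = 1.9 × 6 = 11.4 (a tray of 6 plates = 6 plates).
P(N = 14) = e^(−11.4) · 11.4^14/14! ≈ 0.0804.

0.0804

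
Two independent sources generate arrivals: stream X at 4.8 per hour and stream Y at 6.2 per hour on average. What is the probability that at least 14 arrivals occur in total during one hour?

0.2187

Independent Poisson processes superpose: combined rate λ = 4.8 + 6.2 = 11 per hour.
So μ = 11.
P(N ≥ 14) = 1 − P(N ≤ 13) ≈ 0.2187.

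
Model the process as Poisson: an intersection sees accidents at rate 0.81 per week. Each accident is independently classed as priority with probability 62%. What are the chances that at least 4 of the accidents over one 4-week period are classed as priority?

0.1445

Thinning: the accidents that are classed as priority themselves form a Poisson process with rate 0.62 × 0.81 = 0.5022 per week.
Over the interval, μ = 0.5022 × 4 = 2.0088 (a 4-week period = 4 weeks).
P(N ≥ 4) = 1 − P(N ≤ 3) ≈ 0.1445.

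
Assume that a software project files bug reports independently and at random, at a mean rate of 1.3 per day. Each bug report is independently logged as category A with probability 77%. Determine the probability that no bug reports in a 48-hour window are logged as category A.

Thinning: the bug reports that are logged as category A themselves form a Poisson process with rate 0.77 × 1.3 = 1.001 per day.
Over the interval, μ = 1.001 × 2 = 2.002 (a 48-hour window = 2 days).
P(N = 0) = e^(−2.002) · 2.002^0/0! ≈ 0.1351.

0.1351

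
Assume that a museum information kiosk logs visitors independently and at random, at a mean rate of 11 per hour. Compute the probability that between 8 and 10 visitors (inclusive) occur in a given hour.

With mean μ = 11 per hour,
P(8 ≤ N ≤ 10) = Σ_{j=8}^{10} e^(−11) · 11^j/j! ≈ 0.3167.

0.3167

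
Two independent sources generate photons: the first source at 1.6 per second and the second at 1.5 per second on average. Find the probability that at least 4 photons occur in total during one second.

Independent Poisson processes superpose: combined rate λ = 1.6 + 1.5 = 3.1 per second.
So μ = 3.1.
P(N ≥ 4) = 1 − P(N ≤ 3) ≈ 0.3752.

0.3752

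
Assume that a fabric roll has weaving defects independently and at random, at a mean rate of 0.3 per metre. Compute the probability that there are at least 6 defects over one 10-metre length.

Over the interval, μ = 0.3 × 10 = 3 (a 10-metre length = 10 metres).
P(N ≥ 6) = 1 − P(N ≤ 5) = 1 − Σ_{j=0}^{5} e^(−μ) μ^j/j! ≈ 0.0839.

0.0839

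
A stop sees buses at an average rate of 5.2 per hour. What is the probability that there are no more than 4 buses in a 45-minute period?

Over the interval, μ = 5.2 × 0.75 = 3.9 (a 45-minute period = 0.75 hours).
P(N ≤ 4) = Σ_{j=0}^{4} e^(−μ) μ^j/j! ≈ 0.6484.

0.6484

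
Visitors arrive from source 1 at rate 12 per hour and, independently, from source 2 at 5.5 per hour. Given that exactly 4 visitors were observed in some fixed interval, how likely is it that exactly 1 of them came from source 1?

Given the total, each event is independently from source 1 with probability p = λ_1/(λ_1+λ_2) = 12/17.5 ≈ 0.6857.
So K ~ Binomial(4, 12/17.5): P(K = 1) = C(4,1) · (12/17.5)^1 · (5.5/17.5)^3 ≈ 0.0851.

0.0851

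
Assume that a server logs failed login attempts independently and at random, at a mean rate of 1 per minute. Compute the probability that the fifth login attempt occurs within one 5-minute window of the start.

Over the interval, μ = 1 × 5 = 5 (a 5-minute window = 5 minutes).
The fifth arrival falls in the interval iff at least 5 events occur there: P(S_5 ≤ t) = P(N ≥ 5) = 1 − P(N ≤ 4) ≈ 0.5595.

0.5595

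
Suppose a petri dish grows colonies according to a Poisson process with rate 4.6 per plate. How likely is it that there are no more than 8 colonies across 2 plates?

Over the interval, μ = 4.6 × 2 = 9.2 (2 plates).
P(N ≤ 8) = Σ_{j=0}^{8} e^(−μ) μ^j/j! ≈ 0.4296.

0.4296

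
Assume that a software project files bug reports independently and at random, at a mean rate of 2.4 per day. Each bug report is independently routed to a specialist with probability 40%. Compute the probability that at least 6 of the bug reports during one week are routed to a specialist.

0.6621

Thinning: the bug reports that are routed to a specialist themselves form a Poisson process with rate 0.4 × 2.4 = 0.96 per day.
Over the interval, μ = 0.96 × 7 = 6.72 (a week = 7 days).
P(N ≥ 6) = 1 − P(N ≤ 5) ≈ 0.6621.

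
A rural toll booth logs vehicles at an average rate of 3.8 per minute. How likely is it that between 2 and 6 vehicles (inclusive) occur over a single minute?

With mean μ = 3.8 per minute,
P(2 ≤ N ≤ 6) = Σ_{j=2}^{6} e^(−3.8) · 3.8^j/j! ≈ 0.8017.

0.8017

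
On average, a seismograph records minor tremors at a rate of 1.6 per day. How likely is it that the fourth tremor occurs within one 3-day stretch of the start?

Over the interval, μ = 1.6 × 3 = 4.8 (a 3-day stretch = 3 days).
The fourth arrival falls in the interval iff at least 4 events occur there: P(S_4 ≤ t) = P(N ≥ 4) = 1 − P(N ≤ 3) ≈ 0.7058.

0.7058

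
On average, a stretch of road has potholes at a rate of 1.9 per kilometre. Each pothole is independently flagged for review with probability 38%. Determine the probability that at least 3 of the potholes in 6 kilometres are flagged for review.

0.8066

Thinning: the potholes that are flagged for review themselves form a Poisson process with rate 0.38 × 1.9 = 0.722 per kilometre.
Over the interval, μ = 0.722 × 6 = 4.332 (6 kilometres).
P(N ≥ 3) = 1 − P(N ≤ 2) ≈ 0.8066.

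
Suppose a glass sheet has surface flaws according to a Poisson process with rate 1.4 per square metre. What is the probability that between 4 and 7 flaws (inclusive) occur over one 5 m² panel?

0.5169

Over the interval, μ = 1.4 × 5 = 7 (a 5 m² panel = 5 square metres).
P(4 ≤ N ≤ 7) = Σ_{j=4}^{7} e^(−7) · 7^j/j! ≈ 0.5169.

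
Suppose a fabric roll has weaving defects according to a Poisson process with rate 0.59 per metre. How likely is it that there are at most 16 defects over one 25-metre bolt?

0.6879

Over the interval, μ = 0.59 × 25 = 14.75 (a 25-metre bolt = 25 metres).
P(N ≤ 16) = Σ_{j=0}^{16} e^(−μ) μ^j/j! ≈ 0.6879.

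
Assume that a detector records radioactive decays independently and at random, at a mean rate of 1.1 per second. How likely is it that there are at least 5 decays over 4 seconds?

0.4488

Over the interval, μ = 1.1 × 4 = 4.4 (4 seconds).
P(N ≥ 5) = 1 − P(N ≤ 4) = 1 − Σ_{j=0}^{4} e^(−μ) μ^j/j! ≈ 0.4488.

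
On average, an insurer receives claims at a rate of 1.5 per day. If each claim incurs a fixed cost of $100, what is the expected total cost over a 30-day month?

E[N] = 1.5 × 30 = 45 (a 30-day month = 30 days); E[cost] = 45 × $100 = $4500.

$4500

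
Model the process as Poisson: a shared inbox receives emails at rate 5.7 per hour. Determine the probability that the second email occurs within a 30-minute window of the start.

0.7773

Over the interval, μ = 5.7 × 0.5 = 2.85 (a 30-minute window = 0.5 hours).
The second arrival falls in the interval iff at least 2 events occur there: P(S_2 ≤ t) = P(N ≥ 2) = 1 − P(N ≤ 1) ≈ 0.7773.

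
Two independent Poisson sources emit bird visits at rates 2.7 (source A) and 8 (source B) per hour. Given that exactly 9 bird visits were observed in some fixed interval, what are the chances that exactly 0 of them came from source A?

0.0730

Given the total, each event is independently from source A with probability p = λ_A/(λ_A+λ_B) = 2.7/10.7 ≈ 0.2523.
So K ~ Binomial(9, 2.7/10.7): P(K = 0) = C(9,0) · (2.7/10.7)^0 · (8/10.7)^9 ≈ 0.0730.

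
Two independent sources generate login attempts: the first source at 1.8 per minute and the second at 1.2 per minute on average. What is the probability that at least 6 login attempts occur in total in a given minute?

0.0839

Independent Poisson processes superpose: combined rate λ = 1.8 + 1.2 = 3 per minute.
So μ = 3.
P(N ≥ 6) = 1 − P(N ≤ 5) ≈ 0.0839.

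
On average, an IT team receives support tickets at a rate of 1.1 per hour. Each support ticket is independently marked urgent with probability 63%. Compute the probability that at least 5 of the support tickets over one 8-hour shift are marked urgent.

0.6493

Thinning: the support tickets that are marked urgent themselves form a Poisson process with rate 0.63 × 1.1 = 0.693 per hour.
Over the interval, μ = 0.693 × 8 = 5.544 (an 8-hour shift = 8 hours).
P(N ≥ 5) = 1 − P(N ≤ 4) ≈ 0.6493.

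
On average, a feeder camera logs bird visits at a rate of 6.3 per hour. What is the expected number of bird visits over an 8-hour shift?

E[N] = λt = 6.3 × 8 = 50.4 (an 8-hour shift = 8 hours).

50.4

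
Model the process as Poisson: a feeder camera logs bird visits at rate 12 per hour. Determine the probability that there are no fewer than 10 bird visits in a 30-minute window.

0.0839

Over the interval, μ = 12 × 0.5 = 6 (a 30-minute window = 0.5 hours).
P(N ≥ 10) = 1 − P(N ≤ 9) = 1 − Σ_{j=0}^{9} e^(−μ) μ^j/j! ≈ 0.0839.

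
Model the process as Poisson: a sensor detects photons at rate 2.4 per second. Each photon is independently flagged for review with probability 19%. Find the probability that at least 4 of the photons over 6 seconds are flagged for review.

Thinning: the photons that are flagged for review themselves form a Poisson process with rate 0.19 × 2.4 = 0.456 per second.
Over the interval, μ = 0.456 × 6 = 2.736 (6 seconds).
P(N ≥ 4) = 1 − P(N ≤ 3) ≈ 0.2939.

0.2939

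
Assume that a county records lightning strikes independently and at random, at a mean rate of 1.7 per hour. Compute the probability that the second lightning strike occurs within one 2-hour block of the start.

Over the interval, μ = 1.7 × 2 = 3.4 (a 2-hour block = 2 hours).
The second arrival falls in the interval iff at least 2 events occur there: P(S_2 ≤ t) = P(N ≥ 2) = 1 − P(N ≤ 1) ≈ 0.8532.

0.8532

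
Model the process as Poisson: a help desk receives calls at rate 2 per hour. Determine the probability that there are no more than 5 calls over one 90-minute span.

0.9161

Over the interval, μ = 2 × 1.5 = 3 (a 90-minute span = 1.5 hours).
P(N ≤ 5) = Σ_{j=0}^{5} e^(−μ) μ^j/j! ≈ 0.9161.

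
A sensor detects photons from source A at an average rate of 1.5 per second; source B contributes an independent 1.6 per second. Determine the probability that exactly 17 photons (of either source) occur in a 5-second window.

0.0897

Independent Poisson processes superpose: combined rate λ = 1.5 + 1.6 = 3.1 per second.
Over the interval, μ = 3.1 × 5 = 15.5 (a 5-second window = 5 seconds).
P(N = 17) = e^(−15.5) · 15.5^17/17! ≈ 0.0897.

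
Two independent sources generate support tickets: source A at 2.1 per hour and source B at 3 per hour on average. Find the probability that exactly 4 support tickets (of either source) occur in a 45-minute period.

Independent Poisson processes superpose: combined rate λ = 2.1 + 3 = 5.1 per hour.
Over the interval, μ = 5.1 × 0.75 = 3.825 (a 45-minute period = 0.75 hours).
P(N = 4) = e^(−3.825) · 3.825^4/4! ≈ 0.1946.

0.1946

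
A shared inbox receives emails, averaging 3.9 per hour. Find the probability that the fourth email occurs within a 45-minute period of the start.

Over the interval, μ = 3.9 × 0.75 = 2.925 (a 45-minute period = 0.75 hours).
The fourth arrival falls in the interval iff at least 4 events occur there: P(S_4 ≤ t) = P(N ≥ 4) = 1 − P(N ≤ 3) ≈ 0.3360.

0.3360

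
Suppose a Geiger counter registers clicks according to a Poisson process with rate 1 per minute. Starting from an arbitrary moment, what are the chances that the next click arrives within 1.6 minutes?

0.7981

Inter-arrival times are exponential with rate λ = 1 per minute.
P(T ≤ 1.6) = 1 − e^(−λt) = 1 − e^(−1 × 1.6) = 1 − e^(−1.6) ≈ 0.7981.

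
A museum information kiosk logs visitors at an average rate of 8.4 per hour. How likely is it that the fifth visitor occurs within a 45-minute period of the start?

0.7531

Over the interval, μ = 8.4 × 0.75 = 6.3 (a 45-minute period = 0.75 hours).
The fifth arrival falls in the interval iff at least 5 events occur there: P(S_5 ≤ t) = P(N ≥ 5) = 1 − P(N ≤ 4) ≈ 0.7531.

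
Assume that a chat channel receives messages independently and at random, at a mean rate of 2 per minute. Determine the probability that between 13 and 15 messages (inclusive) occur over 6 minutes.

Over the interval, μ = 2 × 6 = 12 (6 minutes).
P(13 ≤ N ≤ 15) = Σ_{j=13}^{15} e^(−12) · 12^j/j! ≈ 0.2685.

0.2685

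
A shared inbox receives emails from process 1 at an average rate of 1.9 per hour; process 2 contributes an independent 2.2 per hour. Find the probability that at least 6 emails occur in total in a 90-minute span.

0.5781

Independent Poisson processes superpose: combined rate λ = 1.9 + 2.2 = 4.1 per hour.
Over the interval, μ = 4.1 × 1.5 = 6.15 (a 90-minute span = 1.5 hours).
P(N ≥ 6) = 1 − P(N ≤ 5) ≈ 0.5781.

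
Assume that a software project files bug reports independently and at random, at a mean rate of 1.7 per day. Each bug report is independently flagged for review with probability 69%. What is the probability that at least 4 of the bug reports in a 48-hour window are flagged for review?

0.2101

Thinning: the bug reports that are flagged for review themselves form a Poisson process with rate 0.69 × 1.7 = 1.173 per day.
Over the interval, μ = 1.173 × 2 = 2.346 (a 48-hour window = 2 days).
P(N ≥ 4) = 1 − P(N ≤ 3) ≈ 0.2101.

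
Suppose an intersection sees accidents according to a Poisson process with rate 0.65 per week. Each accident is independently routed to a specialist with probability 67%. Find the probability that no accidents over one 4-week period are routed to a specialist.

0.1752

Thinning: the accidents that are routed to a specialist themselves form a Poisson process with rate 0.67 × 0.65 = 0.4355 per week.
Over the interval, μ = 0.4355 × 4 = 1.742 (a 4-week period = 4 weeks).
P(N = 0) = e^(−1.742) · 1.742^0/0! ≈ 0.1752.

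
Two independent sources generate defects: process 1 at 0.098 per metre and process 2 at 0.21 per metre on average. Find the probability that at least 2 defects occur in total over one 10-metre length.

Independent Poisson processes superpose: combined rate λ = 0.098 + 0.21 = 0.308 per metre.
Over the interval, μ = 0.308 × 10 = 3.08 (a 10-metre length = 10 metres).
P(N ≥ 2) = 1 − P(N ≤ 1) ≈ 0.8125.

0.8125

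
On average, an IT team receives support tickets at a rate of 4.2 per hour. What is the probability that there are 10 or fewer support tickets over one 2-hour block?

0.7743

Over the interval, μ = 4.2 × 2 = 8.4 (a 2-hour block = 2 hours).
P(N ≤ 10) = Σ_{j=0}^{10} e^(−μ) μ^j/j! ≈ 0.7743.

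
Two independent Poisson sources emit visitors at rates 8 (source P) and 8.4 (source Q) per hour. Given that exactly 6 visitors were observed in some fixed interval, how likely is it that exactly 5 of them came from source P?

Given the total, each event is independently from source P with probability p = λ_P/(λ_P+λ_Q) = 8/16.4 ≈ 0.4878.
So K ~ Binomial(6, 8/16.4): P(K = 5) = C(6,5) · (8/16.4)^5 · (8.4/16.4)^1 ≈ 0.0849.

0.0849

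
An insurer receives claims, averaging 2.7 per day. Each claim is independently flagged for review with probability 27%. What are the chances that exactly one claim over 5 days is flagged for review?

0.0952

Thinning: the claims that are flagged for review themselves form a Poisson process with rate 0.27 × 2.7 = 0.729 per day.
Over the interval, μ = 0.729 × 5 = 3.645 (5 days).
P(N = 1) = e^(−3.645) · 3.645^1/1! ≈ 0.0952.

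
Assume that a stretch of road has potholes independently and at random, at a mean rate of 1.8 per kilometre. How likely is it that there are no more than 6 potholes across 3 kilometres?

0.7017

Over the interval, μ = 1.8 × 3 = 5.4 (3 kilometres).
P(N ≤ 6) = Σ_{j=0}^{6} e^(−μ) μ^j/j! ≈ 0.7017.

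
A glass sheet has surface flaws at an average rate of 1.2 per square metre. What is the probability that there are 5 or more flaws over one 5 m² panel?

0.7149

Over the interval, μ = 1.2 × 5 = 6 (a 5 m² panel = 5 square metres).
P(N ≥ 5) = 1 − P(N ≤ 4) = 1 − Σ_{j=0}^{4} e^(−μ) μ^j/j! ≈ 0.7149.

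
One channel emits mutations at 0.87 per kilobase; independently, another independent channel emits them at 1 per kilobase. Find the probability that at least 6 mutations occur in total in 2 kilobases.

Independent Poisson processes superpose: combined rate λ = 0.87 + 1 = 1.87 per kilobase.
Over the interval, μ = 1.87 × 2 = 3.74 (2 kilobases).
P(N ≥ 6) = 1 − P(N ≤ 5) ≈ 0.1757.

0.1757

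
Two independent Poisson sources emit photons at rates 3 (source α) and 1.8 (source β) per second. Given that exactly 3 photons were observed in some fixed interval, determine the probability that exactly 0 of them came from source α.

0.0527

Given the total, each event is independently from source α with probability p = λ_α/(λ_α+λ_β) = 3/4.8 = 0.6250.
So K ~ Binomial(3, 3/4.8): P(K = 0) = C(3,0) · (3/4.8)^0 · (1.8/4.8)^3 ≈ 0.0527.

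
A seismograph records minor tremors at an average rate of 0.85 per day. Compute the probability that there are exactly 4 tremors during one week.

0.1361

Over the interval, μ = 0.85 × 7 = 5.95 (a week = 7 days).
P(N = 4) = e^(−μ) μ^4/4! = e^(−5.95) · 5.95^4/24 ≈ 0.1361.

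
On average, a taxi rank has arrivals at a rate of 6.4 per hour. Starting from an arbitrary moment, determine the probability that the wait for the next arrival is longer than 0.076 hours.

0.6148

The wait for the next event is exponential with rate λ = 6.4 per hour.
P(T > 0.076) = e^(−λt) = e^(−6.4 × 0.076) = e^(−0.4864) ≈ 0.6148.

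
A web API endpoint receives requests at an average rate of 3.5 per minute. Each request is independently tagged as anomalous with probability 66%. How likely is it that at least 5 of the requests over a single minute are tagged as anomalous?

0.0849

Thinning: the requests that are tagged as anomalous themselves form a Poisson process with rate 0.66 × 3.5 = 2.31 per minute.
So μ = 2.31.
P(N ≥ 5) = 1 − P(N ≤ 4) ≈ 0.0849.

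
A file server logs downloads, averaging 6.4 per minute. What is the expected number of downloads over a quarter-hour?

E[N] = λt = 6.4 × 15 = 96 (a quarter-hour = 15 minutes).

96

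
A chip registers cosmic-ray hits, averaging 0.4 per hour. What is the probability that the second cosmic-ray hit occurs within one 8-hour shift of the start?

Over the interval, μ = 0.4 × 8 = 3.2 (an 8-hour shift = 8 hours).
The second arrival falls in the interval iff at least 2 events occur there: P(S_2 ≤ t) = P(N ≥ 2) = 1 − P(N ≤ 1) ≈ 0.8288.

0.8288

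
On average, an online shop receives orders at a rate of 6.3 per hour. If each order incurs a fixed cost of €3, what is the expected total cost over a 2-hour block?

E[N] = 6.3 × 2 = 12.6 (a 2-hour block = 2 hours); E[cost] = 12.6 × €3 = €37.8.

€37.8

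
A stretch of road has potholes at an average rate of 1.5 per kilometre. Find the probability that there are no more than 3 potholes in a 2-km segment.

0.6472

Over the interval, μ = 1.5 × 2 = 3 (a 2-km segment = 2 kilometres).
P(N ≤ 3) = Σ_{j=0}^{3} e^(−μ) μ^j/j! ≈ 0.6472.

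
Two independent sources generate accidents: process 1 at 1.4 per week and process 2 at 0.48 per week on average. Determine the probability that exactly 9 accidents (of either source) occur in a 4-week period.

Independent Poisson processes superpose: combined rate λ = 1.4 + 0.48 = 1.88 per week.
Over the interval, μ = 1.88 × 4 = 7.52 (a 4-week period = 4 weeks).
P(N = 9) = e^(−7.52) · 7.52^9/9! ≈ 0.1149.

0.1149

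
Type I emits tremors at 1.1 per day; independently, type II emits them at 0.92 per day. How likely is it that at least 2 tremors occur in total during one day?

0.5994

Independent Poisson processes superpose: combined rate λ = 1.1 + 0.92 = 2.02 per day.
So μ = 2.02.
P(N ≥ 2) = 1 − P(N ≤ 1) ≈ 0.5994.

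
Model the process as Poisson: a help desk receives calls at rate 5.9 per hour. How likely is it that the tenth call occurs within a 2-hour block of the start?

0.7397

Over the interval, μ = 5.9 × 2 = 11.8 (a 2-hour block = 2 hours).
The tenth arrival falls in the interval iff at least 10 events occur there: P(S_10 ≤ t) = P(N ≥ 10) = 1 − P(N ≤ 9) ≈ 0.7397.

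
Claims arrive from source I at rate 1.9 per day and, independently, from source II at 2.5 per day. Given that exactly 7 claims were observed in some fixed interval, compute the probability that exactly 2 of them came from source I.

0.2319

Given the total, each event is independently from source I with probability p = λ_I/(λ_I+λ_II) = 1.9/4.4 ≈ 0.4318.
So K ~ Binomial(7, 1.9/4.4): P(K = 2) = C(7,2) · (1.9/4.4)^2 · (2.5/4.4)^5 ≈ 0.2319.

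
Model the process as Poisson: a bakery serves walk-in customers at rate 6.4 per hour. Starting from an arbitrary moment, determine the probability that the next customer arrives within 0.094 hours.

Inter-arrival times are exponential with rate λ = 6.4 per hour.
P(T ≤ 0.094) = 1 − e^(−λt) = 1 − e^(−6.4 × 0.094) = 1 − e^(−0.6016) ≈ 0.4521.

0.4521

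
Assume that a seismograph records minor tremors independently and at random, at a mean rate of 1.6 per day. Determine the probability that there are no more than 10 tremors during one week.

Over the interval, μ = 1.6 × 7 = 11.2 (a week = 7 days).
P(N ≤ 10) = Σ_{j=0}^{10} e^(−μ) μ^j/j! ≈ 0.4362.

0.4362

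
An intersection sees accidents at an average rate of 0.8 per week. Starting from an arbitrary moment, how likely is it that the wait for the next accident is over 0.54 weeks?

0.6492

The wait for the next event is exponential with rate λ = 0.8 per week.
P(T > 0.54) = e^(−λt) = e^(−0.8 × 0.54) = e^(−0.432) ≈ 0.6492.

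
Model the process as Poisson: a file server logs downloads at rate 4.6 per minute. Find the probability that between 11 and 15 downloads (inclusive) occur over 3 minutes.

0.4997

Over the interval, μ = 4.6 × 3 = 13.8 (3 minutes).
P(11 ≤ N ≤ 15) = Σ_{j=11}^{15} e^(−13.8) · 13.8^j/j! ≈ 0.4997.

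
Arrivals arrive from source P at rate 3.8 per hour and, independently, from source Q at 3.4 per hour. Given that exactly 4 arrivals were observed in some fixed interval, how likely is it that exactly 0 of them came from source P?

0.0497

Given the total, each event is independently from source P with probability p = λ_P/(λ_P+λ_Q) = 3.8/7.2 ≈ 0.5278.
So K ~ Binomial(4, 3.8/7.2): P(K = 0) = C(4,0) · (3.8/7.2)^0 · (3.4/7.2)^4 ≈ 0.0497.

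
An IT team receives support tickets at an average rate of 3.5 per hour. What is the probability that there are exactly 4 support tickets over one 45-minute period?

Over the interval, μ = 3.5 × 0.75 = 2.625 (a 45-minute period = 0.75 hours).
P(N = 4) = e^(−μ) μ^4/4! = e^(−2.625) · 2.625^4/24 ≈ 0.1433.

0.1433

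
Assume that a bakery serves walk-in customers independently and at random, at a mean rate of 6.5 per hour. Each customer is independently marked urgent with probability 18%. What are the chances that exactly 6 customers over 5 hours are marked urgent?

Thinning: the customers that are marked urgent themselves form a Poisson process with rate 0.18 × 6.5 = 1.17 per hour.
Over the interval, μ = 1.17 × 5 = 5.85 (5 hours).
P(N = 6) = e^(−5.85) · 5.85^6/6! ≈ 0.1603.

0.1603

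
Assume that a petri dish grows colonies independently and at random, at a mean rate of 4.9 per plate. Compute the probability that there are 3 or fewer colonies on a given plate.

0.2793

With mean μ = 4.9 per plate,
P(N ≤ 3) = Σ_{j=0}^{3} e^(−μ) μ^j/j! ≈ 0.2793.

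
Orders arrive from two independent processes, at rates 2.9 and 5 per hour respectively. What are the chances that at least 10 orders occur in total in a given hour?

0.2710

Independent Poisson processes superpose: combined rate λ = 2.9 + 5 = 7.9 per hour.
So μ = 7.9.
P(N ≥ 10) = 1 − P(N ≤ 9) ≈ 0.2710.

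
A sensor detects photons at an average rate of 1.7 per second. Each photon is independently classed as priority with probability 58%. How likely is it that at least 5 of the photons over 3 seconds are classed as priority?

0.1777

Thinning: the photons that are classed as priority themselves form a Poisson process with rate 0.58 × 1.7 = 0.986 per second.
Over the interval, μ = 0.986 × 3 = 2.958 (3 seconds).
P(N ≥ 5) = 1 − P(N ≤ 4) ≈ 0.1777.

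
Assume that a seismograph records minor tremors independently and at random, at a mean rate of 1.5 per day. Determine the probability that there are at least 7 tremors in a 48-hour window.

0.0335

Over the interval, μ = 1.5 × 2 = 3 (a 48-hour window = 2 days).
P(N ≥ 7) = 1 − P(N ≤ 6) = 1 − Σ_{j=0}^{6} e^(−μ) μ^j/j! ≈ 0.0335.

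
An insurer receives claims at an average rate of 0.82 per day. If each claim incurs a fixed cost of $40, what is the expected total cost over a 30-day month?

E[N] = 0.82 × 30 = 24.6 (a 30-day month = 30 days); E[cost] = 24.6 × $40 = $984.

$984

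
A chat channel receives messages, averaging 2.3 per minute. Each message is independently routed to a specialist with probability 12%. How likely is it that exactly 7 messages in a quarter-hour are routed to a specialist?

Thinning: the messages that are routed to a specialist themselves form a Poisson process with rate 0.12 × 2.3 = 0.276 per minute.
Over the interval, μ = 0.276 × 15 = 4.14 (a quarter-hour = 15 minutes).
P(N = 7) = e^(−4.14) · 4.14^7/7! ≈ 0.0659.

0.0659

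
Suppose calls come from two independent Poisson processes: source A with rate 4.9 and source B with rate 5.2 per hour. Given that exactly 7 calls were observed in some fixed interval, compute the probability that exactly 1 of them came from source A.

0.0633

Given the total, each event is independently from source A with probability p = λ_A/(λ_A+λ_B) = 4.9/10.1 ≈ 0.4851.
So K ~ Binomial(7, 4.9/10.1): P(K = 1) = C(7,1) · (4.9/10.1)^1 · (5.2/10.1)^6 ≈ 0.0633.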